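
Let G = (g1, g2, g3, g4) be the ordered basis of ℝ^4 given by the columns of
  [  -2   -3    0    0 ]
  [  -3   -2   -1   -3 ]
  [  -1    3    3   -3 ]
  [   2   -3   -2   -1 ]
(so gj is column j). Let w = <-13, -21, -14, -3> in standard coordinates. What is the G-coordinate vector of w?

[w]_G is the unique c with M c = w, where M has columns g1, ..., g4.
Row-reducing the augmented matrix [M | w] gives c = (2, 3, -3, 4).
Check: 2g1 + 3g2 - 3g3 + 4g4 = <-13, -21, -14, -3>.

<2, 3, -3, 4>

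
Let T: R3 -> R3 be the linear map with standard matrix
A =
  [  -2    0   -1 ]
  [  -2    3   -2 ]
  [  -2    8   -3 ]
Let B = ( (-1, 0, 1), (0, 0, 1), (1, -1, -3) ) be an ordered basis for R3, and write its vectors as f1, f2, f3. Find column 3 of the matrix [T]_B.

(-2, -2, -1)

Column 3 of [T]_B is the B-coordinate vector of T(f3).
In standard coordinates T(f3) = A f3 = (1, 1, -1).
Converting to B: (1, 1, -1) = -2f1 - 2f2 - f3, so the coordinate vector is (-2, -2, -1).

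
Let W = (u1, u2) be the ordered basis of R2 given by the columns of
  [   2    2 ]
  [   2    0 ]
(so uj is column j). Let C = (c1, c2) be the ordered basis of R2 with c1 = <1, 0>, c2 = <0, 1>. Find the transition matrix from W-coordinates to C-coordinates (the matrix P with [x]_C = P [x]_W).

[[2, 2], [2, 0]]

Take x = uj: its W-coordinates are the j-th standard unit vector, so P e_j — column j of P — equals [uj]_C.
u1 = 2c1 + 2c2, giving column 1 = <2, 2>; repeating for each j gives P = [[2, 2], [2, 0]].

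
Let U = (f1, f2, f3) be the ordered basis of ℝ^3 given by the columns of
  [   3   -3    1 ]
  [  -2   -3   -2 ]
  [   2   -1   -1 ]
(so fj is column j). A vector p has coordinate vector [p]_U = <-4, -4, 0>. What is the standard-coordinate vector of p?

p = M [p]_U, where M has columns f1, ..., f3.
Carrying out the matrix-vector product, p = <0, 20, -4>.

<0, 20, -4>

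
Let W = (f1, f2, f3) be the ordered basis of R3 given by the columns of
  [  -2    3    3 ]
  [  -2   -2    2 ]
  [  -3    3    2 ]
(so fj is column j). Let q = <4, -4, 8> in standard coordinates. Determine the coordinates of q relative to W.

<-2, 2, -2>

[q]_W is the unique c with M c = q, where M has columns f1, ..., f3.
Solving this 3x3 system gives c = (-2, 2, -2).
Check: -2f1 + 2f2 - 2f3 = <4, -4, 8>.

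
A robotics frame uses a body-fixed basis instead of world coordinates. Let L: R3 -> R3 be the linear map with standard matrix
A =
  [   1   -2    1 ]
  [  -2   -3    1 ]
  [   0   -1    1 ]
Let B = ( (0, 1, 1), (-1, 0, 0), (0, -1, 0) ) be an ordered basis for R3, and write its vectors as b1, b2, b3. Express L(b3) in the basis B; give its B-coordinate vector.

Compute L(b3) = A b3 = (2, 3, 1) in standard coordinates.
Then write this in B-coordinates: solve for y in y_1 b1 + ... + y_3 b3 = (2, 3, 1).
This gives y = (1, -2, -2), which is column 3 of [L]_B.

(1, -2, -2)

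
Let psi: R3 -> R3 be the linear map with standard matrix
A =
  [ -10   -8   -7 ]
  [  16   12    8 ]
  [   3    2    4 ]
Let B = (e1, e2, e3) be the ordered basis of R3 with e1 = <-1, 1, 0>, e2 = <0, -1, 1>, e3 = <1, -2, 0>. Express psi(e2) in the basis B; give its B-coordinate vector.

<0, 2, 1>

Compute psi(e2) = A e2 = <1, -4, 2> in standard coordinates.
Then write this in B-coordinates: solve for y in y_1 e1 + ... + y_3 e3 = <1, -4, 2>.
This gives y = <0, 2, 1>, which is column 2 of [psi]_B.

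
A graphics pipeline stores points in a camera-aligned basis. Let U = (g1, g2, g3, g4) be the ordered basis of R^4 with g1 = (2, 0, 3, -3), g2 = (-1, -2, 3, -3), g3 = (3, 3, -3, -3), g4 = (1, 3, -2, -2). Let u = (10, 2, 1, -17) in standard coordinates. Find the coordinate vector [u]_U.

(1, 2, 4, -2)

[u]_U is the unique c with M c = u, where M has columns g1, ..., g4.
Gaussian elimination on [M | u] yields c = (1, 2, 4, -2).
Check: g1 + 2g2 + 4g3 - 2g4 = (10, 2, 1, -17).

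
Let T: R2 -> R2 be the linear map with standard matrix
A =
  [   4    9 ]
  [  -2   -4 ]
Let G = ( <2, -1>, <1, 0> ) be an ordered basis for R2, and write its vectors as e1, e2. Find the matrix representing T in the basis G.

[[0, 2], [-1, 0]]

The j-th column of [T]_G is [T(ej)]_G.
T(e1) = A e1 = <-1, 0> = 0·e1 - e2, so column 1 is <0, -1>.
Repeating for e2 and assembling the columns gives [[0, 2], [-1, 0]].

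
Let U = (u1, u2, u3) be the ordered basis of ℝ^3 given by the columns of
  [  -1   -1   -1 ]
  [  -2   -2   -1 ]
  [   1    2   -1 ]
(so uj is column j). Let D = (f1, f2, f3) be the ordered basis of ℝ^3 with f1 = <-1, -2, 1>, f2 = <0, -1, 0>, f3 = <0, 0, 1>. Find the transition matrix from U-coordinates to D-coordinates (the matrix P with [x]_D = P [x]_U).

[[1, 1, 1], [0, 0, -1], [0, 1, -2]]

Let M have columns uj and N have columns fj. Then for every x, N [x]_D = x = M [x]_U, so P = N^(-1) M.
Since det N = 1, N^(-1) has integer entries; multiplying gives P = [[1, 1, 1], [0, 0, -1], [0, 1, -2]].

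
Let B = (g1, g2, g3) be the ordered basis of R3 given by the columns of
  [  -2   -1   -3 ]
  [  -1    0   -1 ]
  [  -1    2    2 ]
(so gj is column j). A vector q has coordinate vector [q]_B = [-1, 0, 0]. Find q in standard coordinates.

q = M [q]_B, where M has columns g1, ..., g3.
Carrying out the matrix-vector product, q = [2, 1, 1].

[2, 1, 1]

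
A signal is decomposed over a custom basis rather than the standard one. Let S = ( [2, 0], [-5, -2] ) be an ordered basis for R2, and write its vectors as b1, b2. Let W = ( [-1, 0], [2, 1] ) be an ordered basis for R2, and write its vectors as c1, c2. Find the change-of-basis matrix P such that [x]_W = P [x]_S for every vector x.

[[-2, 1], [0, -2]]

Let M have columns bj and N have columns cj. Then for every x, N [x]_W = x = M [x]_S, so P = N^(-1) M.
Since det N = -1, N^(-1) has integer entries; multiplying gives P = [[-2, 1], [0, -2]].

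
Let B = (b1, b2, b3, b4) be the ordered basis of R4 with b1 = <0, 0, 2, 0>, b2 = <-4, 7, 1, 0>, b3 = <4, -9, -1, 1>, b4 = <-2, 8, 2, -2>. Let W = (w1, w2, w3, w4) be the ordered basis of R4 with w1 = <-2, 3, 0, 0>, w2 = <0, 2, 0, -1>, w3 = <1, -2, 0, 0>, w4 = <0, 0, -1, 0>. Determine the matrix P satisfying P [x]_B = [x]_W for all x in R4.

[[0, 1, -1, 0], [0, 0, -1, 2], [0, -2, 2, -2], [-2, -1, 1, -2]]

Take x = bj: its B-coordinates are the j-th standard unit vector, so P e_j — column j of P — equals [bj]_W.
b1 = 0·w1 + 0·w2 + 0·w3 - 2w4, giving column 1 = <0, 0, 0, -2>; repeating for each j gives P = [[0, 1, -1, 0], [0, 0, -1, 2], [0, -2, 2, -2], [-2, -1, 1, -2]].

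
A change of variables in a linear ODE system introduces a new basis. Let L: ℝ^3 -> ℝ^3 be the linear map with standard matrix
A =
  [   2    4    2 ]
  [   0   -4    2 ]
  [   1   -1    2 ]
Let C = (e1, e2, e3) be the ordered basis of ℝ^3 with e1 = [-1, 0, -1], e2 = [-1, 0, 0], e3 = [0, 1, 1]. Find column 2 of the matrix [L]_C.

Compute L(e2) = A e2 = [-2, 0, -1] in standard coordinates.
Then write this in C-coordinates: solve for y in y_1 e1 + ... + y_3 e3 = [-2, 0, -1].
This gives y = [1, 1, 0], which is column 2 of [L]_C.

[1, 1, 0]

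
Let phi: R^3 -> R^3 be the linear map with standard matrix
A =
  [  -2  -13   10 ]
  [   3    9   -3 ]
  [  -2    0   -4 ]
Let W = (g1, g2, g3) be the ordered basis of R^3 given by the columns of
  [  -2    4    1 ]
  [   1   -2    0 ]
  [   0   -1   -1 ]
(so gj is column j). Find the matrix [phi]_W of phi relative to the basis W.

Let P have columns g1, ..., g3. Then [phi]_W = P^(-1) A P.
Here det P = -1, so P^(-1) is integer; computing A P first and then P^(-1)(A P) gives [[1, 1, 2], [-1, 2, -2], [-3, 2, 0]].

[[1, 1, 2], [-1, 2, -2], [-3, 2, 0]]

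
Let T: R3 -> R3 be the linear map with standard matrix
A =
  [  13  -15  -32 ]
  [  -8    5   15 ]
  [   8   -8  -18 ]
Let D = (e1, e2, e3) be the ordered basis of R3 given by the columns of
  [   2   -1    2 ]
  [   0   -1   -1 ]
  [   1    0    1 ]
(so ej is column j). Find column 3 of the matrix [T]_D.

Column 3 of [T]_D is the D-coordinate vector of T(e3).
In standard coordinates T(e3) = A e3 = <9, -6, 6>.
Converting to D: <9, -6, 6> = 3e1 + 3e2 + 3e3, so the coordinate vector is <3, 3, 3>.

<3, 3, 3>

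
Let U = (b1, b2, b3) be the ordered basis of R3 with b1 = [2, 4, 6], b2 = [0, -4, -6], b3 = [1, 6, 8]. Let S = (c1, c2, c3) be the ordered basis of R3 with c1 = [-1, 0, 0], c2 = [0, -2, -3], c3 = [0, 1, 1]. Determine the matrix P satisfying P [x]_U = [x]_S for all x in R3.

Column j of P is [bj]_S, since P maps U-coordinates to S-coordinates.
Expressing b1 in S: b1 = -2c1 - 2c2 + 0·c3, so column 1 of P is [-2, -2, 0].
Doing the same for each bj gives P = [[-2, 0, -1], [-2, 2, -2], [0, 0, 2]].

[[-2, 0, -1], [-2, 2, -2], [0, 0, 2]]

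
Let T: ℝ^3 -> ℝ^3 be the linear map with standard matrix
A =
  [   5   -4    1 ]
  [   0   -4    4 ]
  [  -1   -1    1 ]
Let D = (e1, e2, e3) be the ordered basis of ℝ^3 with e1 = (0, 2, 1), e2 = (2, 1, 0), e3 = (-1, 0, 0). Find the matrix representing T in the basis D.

[[-1, -3, 1], [-2, 2, -2], [3, -2, 1]]

With P the matrix whose columns are e1, ..., e3, [T]_D = P^(-1) A P.
Column by column: T(e1) = A e1 = (-7, -4, -1); its D-coordinates (-1, -2, 3) give column 1.
Continuing for each basis vector yields [T]_D = [[-1, -3, 1], [-2, 2, -2], [3, -2, 1]].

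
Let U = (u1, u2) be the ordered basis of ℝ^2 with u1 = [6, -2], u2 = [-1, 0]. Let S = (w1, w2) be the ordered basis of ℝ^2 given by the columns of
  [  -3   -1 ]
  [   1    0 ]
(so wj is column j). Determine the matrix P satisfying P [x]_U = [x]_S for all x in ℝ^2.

Let M have columns uj and N have columns wj. Then for every x, N [x]_S = x = M [x]_U, so P = N^(-1) M.
Since det N = 1, N^(-1) has integer entries; multiplying gives P = [[-2, 0], [0, 1]].

[[-2, 0], [0, 1]]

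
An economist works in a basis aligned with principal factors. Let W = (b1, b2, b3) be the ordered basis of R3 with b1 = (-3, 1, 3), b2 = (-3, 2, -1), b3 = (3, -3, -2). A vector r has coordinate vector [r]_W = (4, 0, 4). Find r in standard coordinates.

(0, -8, 4)

r = M [r]_W, where M has columns b1, ..., b3.
Carrying out the matrix-vector product, r = (0, -8, 4).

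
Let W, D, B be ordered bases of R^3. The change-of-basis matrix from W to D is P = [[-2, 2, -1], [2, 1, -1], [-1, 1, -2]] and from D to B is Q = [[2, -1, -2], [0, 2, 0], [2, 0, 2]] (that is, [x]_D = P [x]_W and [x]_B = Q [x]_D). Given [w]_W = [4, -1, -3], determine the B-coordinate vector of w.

[-26, 20, -12]

First [w]_D = P [w]_W = [-7, 10, 1].
Then [w]_B = Q [w]_D = [-26, 20, -12].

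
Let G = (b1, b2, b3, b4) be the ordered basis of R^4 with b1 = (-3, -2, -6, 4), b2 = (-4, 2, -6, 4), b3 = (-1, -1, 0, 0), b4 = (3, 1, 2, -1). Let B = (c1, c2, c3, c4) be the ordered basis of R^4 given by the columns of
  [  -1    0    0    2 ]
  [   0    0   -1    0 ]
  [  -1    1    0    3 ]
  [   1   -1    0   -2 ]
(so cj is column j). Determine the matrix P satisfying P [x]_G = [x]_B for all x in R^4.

[[-1, 0, 1, -1], [-1, 0, 1, -2], [2, -2, 1, -1], [-2, -2, 0, 1]]

Let M have columns bj and N have columns cj. Then for every x, N [x]_B = x = M [x]_G, so P = N^(-1) M.
Since det N = -1, N^(-1) has integer entries; multiplying gives P = [[-1, 0, 1, -1], [-1, 0, 1, -2], [2, -2, 1, -1], [-2, -2, 0, 1]].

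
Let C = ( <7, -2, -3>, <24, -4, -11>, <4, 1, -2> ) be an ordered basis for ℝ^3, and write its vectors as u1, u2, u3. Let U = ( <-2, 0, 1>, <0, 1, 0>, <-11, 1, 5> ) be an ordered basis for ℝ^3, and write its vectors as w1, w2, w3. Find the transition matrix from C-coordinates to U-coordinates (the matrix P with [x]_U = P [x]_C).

Take x = uj: its C-coordinates are the j-th standard unit vector, so P e_j — column j of P — equals [uj]_U.
u1 = 2w1 - w2 - w3, giving column 1 = <2, -1, -1>; repeating for each j gives P = [[2, -1, -2], [-1, -2, 1], [-1, -2, 0]].

[[2, -1, -2], [-1, -2, 1], [-1, -2, 0]]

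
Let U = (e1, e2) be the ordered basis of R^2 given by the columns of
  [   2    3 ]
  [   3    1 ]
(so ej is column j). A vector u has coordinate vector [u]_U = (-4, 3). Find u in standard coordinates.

u = M [u]_U, where M has columns e1, e2.
Carrying out the matrix-vector product, u = (1, -9).

(1, -9)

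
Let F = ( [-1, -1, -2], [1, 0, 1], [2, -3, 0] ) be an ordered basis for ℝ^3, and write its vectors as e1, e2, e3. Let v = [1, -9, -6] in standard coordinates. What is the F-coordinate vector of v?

We seek scalars with c_1 e1 + ... + c_3 e3 = v; equivalently solve M c = v where the columns of M are e1, ..., e3.
Gaussian elimination on [M | v] yields c = (3, 0, 2).
Check: 3e1 + 0·e2 + 2e3 = [1, -9, -6].

[3, 0, 2]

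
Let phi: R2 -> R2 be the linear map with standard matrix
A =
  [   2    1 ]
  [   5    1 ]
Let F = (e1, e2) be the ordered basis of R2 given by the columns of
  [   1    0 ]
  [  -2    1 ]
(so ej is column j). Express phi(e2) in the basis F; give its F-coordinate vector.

[1, 3]

Column 2 of [phi]_F is the F-coordinate vector of phi(e2).
In standard coordinates phi(e2) = A e2 = [1, 1].
Converting to F: [1, 1] = e1 + 3e2, so the coordinate vector is [1, 3].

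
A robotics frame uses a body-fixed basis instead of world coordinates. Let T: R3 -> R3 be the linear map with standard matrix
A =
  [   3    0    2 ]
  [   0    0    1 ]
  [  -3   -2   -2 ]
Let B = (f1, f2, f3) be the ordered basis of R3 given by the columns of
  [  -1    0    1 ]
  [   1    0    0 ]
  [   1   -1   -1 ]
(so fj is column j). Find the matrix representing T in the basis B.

[[1, -1, -1], [2, 0, 0], [0, -3, 0]]

The j-th column of [T]_B is [T(fj)]_B.
T(f1) = A f1 = (-1, 1, -1) = f1 + 2f2 + 0·f3, so column 1 is (1, 2, 0).
Repeating for f2, f3 and assembling the columns gives [[1, -1, -1], [2, 0, 0], [0, -3, 0]].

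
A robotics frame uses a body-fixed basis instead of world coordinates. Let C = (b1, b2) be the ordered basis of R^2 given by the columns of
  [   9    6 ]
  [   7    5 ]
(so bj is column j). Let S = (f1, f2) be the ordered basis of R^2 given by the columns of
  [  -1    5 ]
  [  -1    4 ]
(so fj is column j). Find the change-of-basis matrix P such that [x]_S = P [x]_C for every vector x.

Column j of P is [bj]_S, since P maps C-coordinates to S-coordinates.
Expressing b1 in S: b1 = f1 + 2f2, so column 1 of P is [1, 2].
Doing the same for each bj gives P = [[1, -1], [2, 1]].

[[1, -1], [2, 1]]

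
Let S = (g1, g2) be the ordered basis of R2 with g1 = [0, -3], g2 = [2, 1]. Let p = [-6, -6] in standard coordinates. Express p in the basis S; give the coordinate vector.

[p]_S is the unique c with M c = p, where M has columns g1, g2.
System: 0c_1 + 2c_2 = -6, -3c_1 + c_2 = -6; solving gives c_1 = 1, c_2 = -3.
Check: g1 - 3g2 = [-6, -6].

[1, -3]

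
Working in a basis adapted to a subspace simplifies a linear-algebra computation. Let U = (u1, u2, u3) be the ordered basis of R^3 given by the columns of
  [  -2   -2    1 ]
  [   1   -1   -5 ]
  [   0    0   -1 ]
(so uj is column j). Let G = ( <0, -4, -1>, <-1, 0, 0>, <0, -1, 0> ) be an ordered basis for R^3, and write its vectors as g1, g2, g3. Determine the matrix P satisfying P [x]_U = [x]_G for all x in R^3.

Column j of P is [uj]_G, since P maps U-coordinates to G-coordinates.
Expressing u1 in G: u1 = 0·g1 + 2g2 - g3, so column 1 of P is <0, 2, -1>.
Doing the same for each uj gives P = [[0, 0, 1], [2, 2, -1], [-1, 1, 1]].

[[0, 0, 1], [2, 2, -1], [-1, 1, 1]]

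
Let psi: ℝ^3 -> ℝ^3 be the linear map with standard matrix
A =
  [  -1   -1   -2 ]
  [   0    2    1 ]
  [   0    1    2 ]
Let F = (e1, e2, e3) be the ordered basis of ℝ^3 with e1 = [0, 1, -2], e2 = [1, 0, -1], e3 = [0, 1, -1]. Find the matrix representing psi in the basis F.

[[0, 2, -1], [3, 1, 1], [0, -3, 2]]

Let P have columns e1, ..., e3. Then [psi]_F = P^(-1) A P.
Here det P = -1, so P^(-1) is integer; computing A P first and then P^(-1)(A P) gives [[0, 2, -1], [3, 1, 1], [0, -3, 2]].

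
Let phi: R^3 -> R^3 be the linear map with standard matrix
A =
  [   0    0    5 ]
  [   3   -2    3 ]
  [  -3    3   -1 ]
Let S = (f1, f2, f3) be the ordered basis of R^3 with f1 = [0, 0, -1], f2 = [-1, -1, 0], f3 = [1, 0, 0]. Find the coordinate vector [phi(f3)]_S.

[3, -3, -3]

Compute phi(f3) = A f3 = [0, 3, -3] in standard coordinates.
Then write this in S-coordinates: solve for y in y_1 f1 + ... + y_3 f3 = [0, 3, -3].
This gives y = [3, -3, -3], which is column 3 of [phi]_S.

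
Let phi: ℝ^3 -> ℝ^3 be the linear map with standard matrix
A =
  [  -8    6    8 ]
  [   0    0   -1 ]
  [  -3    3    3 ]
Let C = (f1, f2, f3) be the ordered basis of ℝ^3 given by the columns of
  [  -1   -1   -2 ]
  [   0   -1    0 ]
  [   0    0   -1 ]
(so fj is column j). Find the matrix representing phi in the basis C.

With P the matrix whose columns are f1, ..., f3, [phi]_C = P^(-1) A P.
Column by column: phi(f1) = A f1 = (8, 0, 3); its C-coordinates (-2, 0, -3) give column 1.
Continuing for each basis vector yields [phi]_C = [[-2, -2, -1], [0, 0, -1], [-3, 0, -3]].

[[-2, -2, -1], [0, 0, -1], [-3, 0, -3]]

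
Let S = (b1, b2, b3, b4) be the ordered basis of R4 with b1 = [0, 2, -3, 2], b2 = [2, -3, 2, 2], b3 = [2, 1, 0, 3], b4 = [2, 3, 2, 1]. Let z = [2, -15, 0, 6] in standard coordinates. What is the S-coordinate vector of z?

[-2, 1, 4, -4]

We seek scalars with c_1 b1 + ... + c_4 b4 = z; equivalently solve M c = z where the columns of M are b1, ..., b4.
Gaussian elimination on [M | z] yields c = (-2, 1, 4, -4).
Check: -2b1 + b2 + 4b3 - 4b4 = [2, -15, 0, 6].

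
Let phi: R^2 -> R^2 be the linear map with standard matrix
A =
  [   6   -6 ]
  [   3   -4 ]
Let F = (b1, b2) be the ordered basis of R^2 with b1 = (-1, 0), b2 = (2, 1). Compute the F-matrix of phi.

[[0, -2], [-3, 2]]

Let P have columns b1, b2. Then [phi]_F = P^(-1) A P.
Here det P = -1, so P^(-1) is integer; computing A P first and then P^(-1)(A P) gives [[0, -2], [-3, 2]].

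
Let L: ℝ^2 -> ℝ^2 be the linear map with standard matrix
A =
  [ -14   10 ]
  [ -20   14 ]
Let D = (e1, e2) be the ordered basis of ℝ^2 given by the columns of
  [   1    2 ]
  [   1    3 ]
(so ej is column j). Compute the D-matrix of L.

[[0, 2], [-2, 0]]

The j-th column of [L]_D is [L(ej)]_D.
L(e1) = A e1 = [-4, -6] = 0·e1 - 2e2, so column 1 is [0, -2].
Repeating for e2 and assembling the columns gives [[0, 2], [-2, 0]].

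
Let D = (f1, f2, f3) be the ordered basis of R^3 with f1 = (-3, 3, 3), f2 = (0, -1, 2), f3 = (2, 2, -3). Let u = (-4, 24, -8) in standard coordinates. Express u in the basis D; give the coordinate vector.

(4, -4, 4)

Write u = c_1 f1 + ... + c_3 f3 and solve for the c_i.
Solving this 3x3 system gives c = (4, -4, 4).
Check: 4f1 - 4f2 + 4f3 = (-4, 24, -8).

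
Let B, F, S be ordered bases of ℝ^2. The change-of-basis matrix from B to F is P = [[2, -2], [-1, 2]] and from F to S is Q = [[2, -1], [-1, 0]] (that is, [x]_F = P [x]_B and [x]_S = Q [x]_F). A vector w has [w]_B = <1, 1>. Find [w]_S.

Apply P to get F-coordinates <0, 1>, then Q to get S-coordinates.
The result is [w]_S = <-1, 0>.

<-1, 0>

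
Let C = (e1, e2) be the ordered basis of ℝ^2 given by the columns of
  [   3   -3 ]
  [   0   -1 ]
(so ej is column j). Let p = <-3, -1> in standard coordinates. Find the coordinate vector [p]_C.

<0, 1>

Write p = c_1 e1 + c_2 e2 and solve for the c_i.
System: 3c_1 - 3c_2 = -3, 0c_1 - c_2 = -1; solving gives c_1 = 0, c_2 = 1.
Check: 0·e1 + e2 = <-3, -1>.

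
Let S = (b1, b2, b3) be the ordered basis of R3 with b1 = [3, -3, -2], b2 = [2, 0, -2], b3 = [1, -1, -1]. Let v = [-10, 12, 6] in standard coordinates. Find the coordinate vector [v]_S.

We seek scalars with c_1 b1 + ... + c_3 b3 = v; equivalently solve M c = v where the columns of M are b1, ..., b3.
Gaussian elimination on [M | v] yields c = (-4, 1, 0).
Check: -4b1 + b2 + 0·b3 = [-10, 12, 6].

[-4, 1, 0]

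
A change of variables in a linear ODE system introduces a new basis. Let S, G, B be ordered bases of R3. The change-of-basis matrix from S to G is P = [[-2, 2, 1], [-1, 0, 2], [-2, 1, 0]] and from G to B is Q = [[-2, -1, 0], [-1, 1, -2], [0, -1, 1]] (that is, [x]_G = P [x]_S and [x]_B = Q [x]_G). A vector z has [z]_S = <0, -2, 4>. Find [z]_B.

Apply P to get G-coordinates <0, 8, -2>, then Q to get B-coordinates.
The result is [z]_B = <-8, 12, -10>.

<-8, 12, -10>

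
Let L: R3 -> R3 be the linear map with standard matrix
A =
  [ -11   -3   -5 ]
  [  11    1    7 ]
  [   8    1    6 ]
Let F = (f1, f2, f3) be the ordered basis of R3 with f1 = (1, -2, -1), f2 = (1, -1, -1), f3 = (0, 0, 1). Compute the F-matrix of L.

[[-2, 0, -2], [2, -3, -3], [0, -2, 1]]

Let P have columns f1, ..., f3. Then [L]_F = P^(-1) A P.
Here det P = 1, so P^(-1) is integer; computing A P first and then P^(-1)(A P) gives [[-2, 0, -2], [2, -3, -3], [0, -2, 1]].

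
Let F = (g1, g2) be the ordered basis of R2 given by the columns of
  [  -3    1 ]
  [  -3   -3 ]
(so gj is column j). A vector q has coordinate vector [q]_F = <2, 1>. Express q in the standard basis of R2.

<-5, -9>

q = M [q]_F, where M has columns g1, g2.
Carrying out the matrix-vector product, q = <-5, -9>.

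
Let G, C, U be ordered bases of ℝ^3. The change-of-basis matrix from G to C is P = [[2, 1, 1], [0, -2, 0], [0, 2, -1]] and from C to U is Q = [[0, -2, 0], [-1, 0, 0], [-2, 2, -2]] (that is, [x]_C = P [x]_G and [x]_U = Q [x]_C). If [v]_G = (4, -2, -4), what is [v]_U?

(-8, -2, 4)

First [v]_C = P [v]_G = (2, 4, 0).
Then [v]_U = Q [v]_C = (-8, -2, 4).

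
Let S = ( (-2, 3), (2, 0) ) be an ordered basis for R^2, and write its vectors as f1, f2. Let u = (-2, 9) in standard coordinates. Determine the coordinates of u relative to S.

[u]_S is the unique c with M c = u, where M has columns f1, f2.
System: -2c_1 + 2c_2 = -2, 3c_1 + 0c_2 = 9; solving gives c_1 = 3, c_2 = 2.
Check: 3f1 + 2f2 = (-2, 9).

(3, 2)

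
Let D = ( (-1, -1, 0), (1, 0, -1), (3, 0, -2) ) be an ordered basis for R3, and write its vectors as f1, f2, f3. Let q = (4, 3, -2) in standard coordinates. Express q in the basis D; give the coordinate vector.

(-3, 4, -1)

[q]_D is the unique c with M c = q, where M has columns f1, ..., f3.
Solving this 3x3 system gives c = (-3, 4, -1).
Check: -3f1 + 4f2 - f3 = (4, 3, -2).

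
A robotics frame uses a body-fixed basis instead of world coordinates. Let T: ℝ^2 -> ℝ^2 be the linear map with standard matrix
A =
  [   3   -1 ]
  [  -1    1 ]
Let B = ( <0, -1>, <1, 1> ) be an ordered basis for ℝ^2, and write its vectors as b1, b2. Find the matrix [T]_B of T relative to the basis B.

With P the matrix whose columns are b1, b2, [T]_B = P^(-1) A P.
Column by column: T(b1) = A b1 = <1, -1>; its B-coordinates <2, 1> give column 1.
Continuing for each basis vector yields [T]_B = [[2, 2], [1, 2]].

[[2, 2], [1, 2]]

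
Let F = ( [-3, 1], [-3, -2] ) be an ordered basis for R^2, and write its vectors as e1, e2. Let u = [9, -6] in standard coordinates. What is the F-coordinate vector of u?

We seek scalars with c_1 e1 + c_2 e2 = u; equivalently solve M c = u where the columns of M are e1, e2.
System: -3c_1 - 3c_2 = 9, c_1 - 2c_2 = -6; solving gives c_1 = -4, c_2 = 1.
Check: -4e1 + e2 = [9, -6].

[-4, 1]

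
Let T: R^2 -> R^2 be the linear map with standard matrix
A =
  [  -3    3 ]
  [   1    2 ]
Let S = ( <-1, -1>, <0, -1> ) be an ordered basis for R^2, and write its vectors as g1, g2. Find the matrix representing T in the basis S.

The j-th column of [T]_S is [T(gj)]_S.
T(g1) = A g1 = <0, -3> = 0·g1 + 3g2, so column 1 is <0, 3>.
Repeating for g2 and assembling the columns gives [[0, 3], [3, -1]].

[[0, 3], [3, -1]]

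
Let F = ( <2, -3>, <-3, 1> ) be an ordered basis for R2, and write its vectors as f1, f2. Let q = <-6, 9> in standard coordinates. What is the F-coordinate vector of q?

Write q = c_1 f1 + c_2 f2 and solve for the c_i.
System: 2c_1 - 3c_2 = -6, -3c_1 + c_2 = 9; solving gives c_1 = -3, c_2 = 0.
Check: -3f1 + 0·f2 = <-6, 9>.

<-3, 0>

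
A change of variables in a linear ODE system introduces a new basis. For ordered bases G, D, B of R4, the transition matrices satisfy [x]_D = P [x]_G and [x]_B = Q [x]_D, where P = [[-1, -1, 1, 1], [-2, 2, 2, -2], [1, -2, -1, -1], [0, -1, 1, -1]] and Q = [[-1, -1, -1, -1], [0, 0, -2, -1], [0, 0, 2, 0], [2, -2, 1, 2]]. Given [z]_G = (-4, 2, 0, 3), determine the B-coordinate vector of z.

(5, 27, -22, -23)

Composing the changes, [z]_B = Q P [z]_G.
Q P = [[2, 2, -3, 3], [-2, 5, 1, 3], [2, -4, -2, -2], [3, -10, -1, 3]]; applying this to (-4, 2, 0, 3) gives (5, 27, -22, -23).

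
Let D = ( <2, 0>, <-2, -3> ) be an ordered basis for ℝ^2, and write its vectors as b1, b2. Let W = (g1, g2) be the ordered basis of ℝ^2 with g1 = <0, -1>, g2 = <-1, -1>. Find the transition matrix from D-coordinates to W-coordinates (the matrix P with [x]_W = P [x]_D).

Take x = bj: its D-coordinates are the j-th standard unit vector, so P e_j — column j of P — equals [bj]_W.
b1 = 2g1 - 2g2, giving column 1 = <2, -2>; repeating for each j gives P = [[2, 1], [-2, 2]].

[[2, 1], [-2, 2]]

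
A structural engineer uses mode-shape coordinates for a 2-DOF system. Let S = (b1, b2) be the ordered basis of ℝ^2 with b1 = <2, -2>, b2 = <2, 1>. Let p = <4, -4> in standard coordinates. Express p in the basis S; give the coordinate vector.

Write p = c_1 b1 + c_2 b2 and solve for the c_i.
System: 2c_1 + 2c_2 = 4, -2c_1 + c_2 = -4; solving gives c_1 = 2, c_2 = 0.
Check: 2b1 + 0·b2 = <4, -4>.

<2, 0>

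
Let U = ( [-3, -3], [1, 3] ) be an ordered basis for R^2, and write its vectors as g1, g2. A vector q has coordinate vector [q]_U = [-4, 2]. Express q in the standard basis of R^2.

By definition q = -4g1 + 2g2.
Summing componentwise gives [14, 18].

[14, 18]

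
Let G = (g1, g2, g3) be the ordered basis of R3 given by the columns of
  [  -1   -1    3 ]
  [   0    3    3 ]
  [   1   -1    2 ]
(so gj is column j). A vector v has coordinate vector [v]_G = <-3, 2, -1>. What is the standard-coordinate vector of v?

<-2, 3, -7>

v = M [v]_G, where M has columns g1, ..., g3.
Carrying out the matrix-vector product, v = <-2, 3, -7>.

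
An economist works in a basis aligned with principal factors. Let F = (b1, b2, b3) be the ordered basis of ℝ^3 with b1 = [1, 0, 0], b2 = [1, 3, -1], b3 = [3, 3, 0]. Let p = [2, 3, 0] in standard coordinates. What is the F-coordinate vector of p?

[p]_F is the unique c with M c = p, where M has columns b1, ..., b3.
Solving this 3x3 system gives c = (-1, 0, 1).
Check: -b1 + 0·b2 + b3 = [2, 3, 0].

[-1, 0, 1]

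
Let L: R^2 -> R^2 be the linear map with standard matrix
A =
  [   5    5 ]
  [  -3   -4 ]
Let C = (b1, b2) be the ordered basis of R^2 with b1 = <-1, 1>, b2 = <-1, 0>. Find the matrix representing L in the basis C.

[[-1, 3], [1, 2]]

The j-th column of [L]_C is [L(bj)]_C.
L(b1) = A b1 = <0, -1> = -b1 + b2, so column 1 is <-1, 1>.
Repeating for b2 and assembling the columns gives [[-1, 3], [1, 2]].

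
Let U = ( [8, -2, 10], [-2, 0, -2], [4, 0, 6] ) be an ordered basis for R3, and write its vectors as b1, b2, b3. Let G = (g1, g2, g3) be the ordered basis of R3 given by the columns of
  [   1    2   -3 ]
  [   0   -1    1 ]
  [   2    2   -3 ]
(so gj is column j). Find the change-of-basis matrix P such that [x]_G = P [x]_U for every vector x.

Column j of P is [bj]_G, since P maps U-coordinates to G-coordinates.
Expressing b1 in G: b1 = 2g1 + 0·g2 - 2g3, so column 1 of P is [2, 0, -2].
Doing the same for each bj gives P = [[2, 0, 2], [0, 2, -2], [-2, 2, -2]].

[[2, 0, 2], [0, 2, -2], [-2, 2, -2]]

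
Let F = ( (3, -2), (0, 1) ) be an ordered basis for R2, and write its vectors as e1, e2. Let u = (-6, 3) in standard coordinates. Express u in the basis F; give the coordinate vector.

(-2, -1)

Write u = c_1 e1 + c_2 e2 and solve for the c_i.
System: 3c_1 + 0c_2 = -6, -2c_1 + c_2 = 3; solving gives c_1 = -2, c_2 = -1.
Check: -2e1 - e2 = (-6, 3).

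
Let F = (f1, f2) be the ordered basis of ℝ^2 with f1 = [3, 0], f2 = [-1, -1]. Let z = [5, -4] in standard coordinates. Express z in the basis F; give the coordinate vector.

[3, 4]

Write z = c_1 f1 + c_2 f2 and solve for the c_i.
System: 3c_1 - c_2 = 5, 0c_1 - c_2 = -4; solving gives c_1 = 3, c_2 = 4.
Check: 3f1 + 4f2 = [5, -4].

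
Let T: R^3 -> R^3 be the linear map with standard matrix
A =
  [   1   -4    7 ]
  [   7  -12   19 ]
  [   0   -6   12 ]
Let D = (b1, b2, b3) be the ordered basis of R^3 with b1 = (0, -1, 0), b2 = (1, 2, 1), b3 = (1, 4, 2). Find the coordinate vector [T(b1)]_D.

(0, 2, 2)

Column 1 of [T]_D is the D-coordinate vector of T(b1).
In standard coordinates T(b1) = A b1 = (4, 12, 6).
Converting to D: (4, 12, 6) = 0·b1 + 2b2 + 2b3, so the coordinate vector is (0, 2, 2).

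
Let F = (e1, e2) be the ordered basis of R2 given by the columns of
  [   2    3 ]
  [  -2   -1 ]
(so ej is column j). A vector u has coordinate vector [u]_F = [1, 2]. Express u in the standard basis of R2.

[8, -4]

The coordinates say u = e1 + 2e2; adding the scaled basis vectors gives [8, -4].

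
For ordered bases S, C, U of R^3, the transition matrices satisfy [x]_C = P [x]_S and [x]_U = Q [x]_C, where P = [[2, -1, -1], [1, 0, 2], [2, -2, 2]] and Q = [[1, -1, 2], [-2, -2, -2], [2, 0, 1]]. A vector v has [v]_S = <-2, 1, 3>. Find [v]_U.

Apply P to get C-coordinates <-8, 4, 0>, then Q to get U-coordinates.
The result is [v]_U = <-12, 8, -16>.

<-12, 8, -16>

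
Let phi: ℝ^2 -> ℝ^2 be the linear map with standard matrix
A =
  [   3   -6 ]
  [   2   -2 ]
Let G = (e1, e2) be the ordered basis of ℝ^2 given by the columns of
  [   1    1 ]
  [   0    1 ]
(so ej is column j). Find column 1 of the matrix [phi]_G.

<1, 2>

Compute phi(e1) = A e1 = <3, 2> in standard coordinates.
Then write this in G-coordinates: solve for y in y_1 e1 + y_2 e2 = <3, 2>.
This gives y = <1, 2>, which is column 1 of [phi]_G.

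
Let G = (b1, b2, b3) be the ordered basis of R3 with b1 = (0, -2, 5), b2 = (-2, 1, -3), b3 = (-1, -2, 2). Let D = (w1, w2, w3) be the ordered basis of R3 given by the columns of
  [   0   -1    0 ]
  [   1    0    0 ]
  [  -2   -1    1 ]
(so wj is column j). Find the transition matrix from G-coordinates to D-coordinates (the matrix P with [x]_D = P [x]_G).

[[-2, 1, -2], [0, 2, 1], [1, 1, -1]]

Take x = bj: its G-coordinates are the j-th standard unit vector, so P e_j — column j of P — equals [bj]_D.
b1 = -2w1 + 0·w2 + w3, giving column 1 = (-2, 0, 1); repeating for each j gives P = [[-2, 1, -2], [0, 2, 1], [1, 1, -1]].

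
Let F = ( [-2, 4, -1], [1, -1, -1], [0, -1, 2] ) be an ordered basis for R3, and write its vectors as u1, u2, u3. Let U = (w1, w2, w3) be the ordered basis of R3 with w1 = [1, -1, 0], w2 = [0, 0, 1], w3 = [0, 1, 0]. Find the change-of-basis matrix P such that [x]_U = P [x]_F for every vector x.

[[-2, 1, 0], [-1, -1, 2], [2, 0, -1]]

Column j of P is [uj]_U, since P maps F-coordinates to U-coordinates.
Expressing u1 in U: u1 = -2w1 - w2 + 2w3, so column 1 of P is [-2, -1, 2].
Doing the same for each uj gives P = [[-2, 1, 0], [-1, -1, 2], [2, 0, -1]].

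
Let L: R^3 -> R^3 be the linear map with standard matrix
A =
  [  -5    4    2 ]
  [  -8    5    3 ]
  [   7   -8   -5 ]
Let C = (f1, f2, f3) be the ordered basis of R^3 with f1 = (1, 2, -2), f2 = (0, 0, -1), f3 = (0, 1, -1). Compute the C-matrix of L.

The j-th column of [L]_C is [L(fj)]_C.
L(f1) = A f1 = (-1, -4, 1) = -f1 + 3f2 - 2f3, so column 1 is (-1, 3, -2).
Repeating for f2, f3 and assembling the columns gives [[-1, -2, 2], [3, -2, 1], [-2, 1, -2]].

[[-1, -2, 2], [3, -2, 1], [-2, 1, -2]]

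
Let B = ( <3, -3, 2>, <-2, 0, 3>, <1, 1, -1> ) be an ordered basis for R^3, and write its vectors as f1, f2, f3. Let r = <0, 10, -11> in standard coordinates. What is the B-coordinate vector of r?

<-2, -1, 4>

[r]_B is the unique c with M c = r, where M has columns f1, ..., f3.
Solving this 3x3 system gives c = (-2, -1, 4).
Check: -2f1 - f2 + 4f3 = <0, 10, -11>.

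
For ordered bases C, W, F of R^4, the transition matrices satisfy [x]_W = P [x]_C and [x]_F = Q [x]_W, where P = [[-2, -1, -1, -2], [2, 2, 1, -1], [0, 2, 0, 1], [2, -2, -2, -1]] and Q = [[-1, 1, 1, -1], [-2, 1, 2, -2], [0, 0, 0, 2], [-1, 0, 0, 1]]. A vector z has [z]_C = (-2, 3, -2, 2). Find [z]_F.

Apply P to get W-coordinates (-1, -2, 8, -8), then Q to get F-coordinates.
The result is [z]_F = (15, 32, -16, -7).

(15, 32, -16, -7)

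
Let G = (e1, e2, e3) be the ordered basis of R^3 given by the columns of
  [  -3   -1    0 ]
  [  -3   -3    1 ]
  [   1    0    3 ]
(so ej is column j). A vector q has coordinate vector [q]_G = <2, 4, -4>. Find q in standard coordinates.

<-10, -22, -10>

By definition q = 2e1 + 4e2 - 4e3.
Summing componentwise gives <-10, -22, -10>.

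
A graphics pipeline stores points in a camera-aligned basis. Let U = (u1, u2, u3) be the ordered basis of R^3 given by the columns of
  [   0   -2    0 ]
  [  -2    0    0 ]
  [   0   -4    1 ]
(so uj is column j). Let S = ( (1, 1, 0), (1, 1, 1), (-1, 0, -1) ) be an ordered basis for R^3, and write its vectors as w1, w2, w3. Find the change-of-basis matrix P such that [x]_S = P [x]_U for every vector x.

[[0, 2, -1], [-2, -2, 1], [-2, 2, 0]]

Take x = uj: its U-coordinates are the j-th standard unit vector, so P e_j — column j of P — equals [uj]_S.
u1 = 0·w1 - 2w2 - 2w3, giving column 1 = (0, -2, -2); repeating for each j gives P = [[0, 2, -1], [-2, -2, 1], [-2, 2, 0]].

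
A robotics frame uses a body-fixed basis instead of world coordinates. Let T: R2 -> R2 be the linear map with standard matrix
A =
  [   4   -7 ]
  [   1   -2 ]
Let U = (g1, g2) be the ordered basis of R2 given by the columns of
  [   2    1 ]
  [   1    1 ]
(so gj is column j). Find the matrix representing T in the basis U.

[[1, -2], [-1, 1]]

The j-th column of [T]_U is [T(gj)]_U.
T(g1) = A g1 = (1, 0) = g1 - g2, so column 1 is (1, -1).
Repeating for g2 and assembling the columns gives [[1, -2], [-1, 1]].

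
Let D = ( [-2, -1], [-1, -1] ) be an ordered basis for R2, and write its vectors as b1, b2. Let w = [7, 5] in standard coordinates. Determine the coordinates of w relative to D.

[-2, -3]

We seek scalars with c_1 b1 + c_2 b2 = w; equivalently solve M c = w where the columns of M are b1, b2.
System: -2c_1 - c_2 = 7, -c_1 - c_2 = 5; solving gives c_1 = -2, c_2 = -3.
Check: -2b1 - 3b2 = [7, 5].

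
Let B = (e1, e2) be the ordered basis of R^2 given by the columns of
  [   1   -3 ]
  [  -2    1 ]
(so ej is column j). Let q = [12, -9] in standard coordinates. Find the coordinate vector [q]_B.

[q]_B is the unique c with M c = q, where M has columns e1, e2.
System: c_1 - 3c_2 = 12, -2c_1 + c_2 = -9; solving gives c_1 = 3, c_2 = -3.
Check: 3e1 - 3e2 = [12, -9].

[3, -3]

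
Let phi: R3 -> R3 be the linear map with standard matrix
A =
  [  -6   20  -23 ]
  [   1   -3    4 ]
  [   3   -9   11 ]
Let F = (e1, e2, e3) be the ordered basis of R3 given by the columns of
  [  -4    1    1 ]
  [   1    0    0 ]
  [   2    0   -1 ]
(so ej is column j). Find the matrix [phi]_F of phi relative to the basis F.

With P the matrix whose columns are e1, ..., e3, [phi]_F = P^(-1) A P.
Column by column: phi(e1) = A e1 = (-2, 1, 1); its F-coordinates (1, 1, 1) give column 1.
Continuing for each basis vector yields [phi]_F = [[1, 1, -3], [1, -1, 3], [1, -1, 2]].

[[1, 1, -3], [1, -1, 3], [1, -1, 2]]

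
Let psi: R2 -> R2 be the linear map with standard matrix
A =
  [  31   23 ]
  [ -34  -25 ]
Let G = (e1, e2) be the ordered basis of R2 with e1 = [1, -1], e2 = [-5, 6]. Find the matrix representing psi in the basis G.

With P the matrix whose columns are e1, e2, [psi]_G = P^(-1) A P.
Column by column: psi(e1) = A e1 = [8, -9]; its G-coordinates [3, -1] give column 1.
Continuing for each basis vector yields [psi]_G = [[3, -2], [-1, 3]].

[[3, -2], [-1, 3]]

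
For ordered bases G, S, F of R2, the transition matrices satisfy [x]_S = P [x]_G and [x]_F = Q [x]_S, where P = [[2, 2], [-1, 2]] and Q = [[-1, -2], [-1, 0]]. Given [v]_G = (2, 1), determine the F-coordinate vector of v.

Composing the changes, [v]_F = Q P [v]_G.
Q P = [[0, -6], [-2, -2]]; applying this to (2, 1) gives (-6, -6).

(-6, -6)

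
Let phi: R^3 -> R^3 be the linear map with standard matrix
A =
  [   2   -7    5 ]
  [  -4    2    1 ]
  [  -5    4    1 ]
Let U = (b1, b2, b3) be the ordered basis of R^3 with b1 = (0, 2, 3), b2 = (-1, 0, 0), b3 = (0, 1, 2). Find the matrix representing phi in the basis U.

The j-th column of [phi]_U is [phi(bj)]_U.
phi(b1) = A b1 = (1, 7, 11) = 3b1 - b2 + b3, so column 1 is (3, -1, 1).
Repeating for b2, b3 and assembling the columns gives [[3, 3, 2], [-1, 2, -3], [1, -2, 0]].

[[3, 3, 2], [-1, 2, -3], [1, -2, 0]]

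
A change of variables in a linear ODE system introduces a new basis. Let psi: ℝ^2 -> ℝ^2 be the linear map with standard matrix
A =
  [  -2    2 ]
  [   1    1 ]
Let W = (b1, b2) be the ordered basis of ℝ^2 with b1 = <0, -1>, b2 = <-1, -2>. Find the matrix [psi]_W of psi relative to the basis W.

The j-th column of [psi]_W is [psi(bj)]_W.
psi(b1) = A b1 = <-2, -1> = -3b1 + 2b2, so column 1 is <-3, 2>.
Repeating for b2 and assembling the columns gives [[-3, -1], [2, 2]].

[[-3, -1], [2, 2]]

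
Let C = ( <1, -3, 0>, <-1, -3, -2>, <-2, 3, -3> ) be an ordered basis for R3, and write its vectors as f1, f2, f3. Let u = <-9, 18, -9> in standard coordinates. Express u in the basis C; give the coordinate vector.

We seek scalars with c_1 f1 + ... + c_3 f3 = u; equivalently solve M c = u where the columns of M are f1, ..., f3.
Gaussian elimination on [M | u] yields c = (-3, 0, 3).
Check: -3f1 + 0·f2 + 3f3 = <-9, 18, -9>.

<-3, 0, 3>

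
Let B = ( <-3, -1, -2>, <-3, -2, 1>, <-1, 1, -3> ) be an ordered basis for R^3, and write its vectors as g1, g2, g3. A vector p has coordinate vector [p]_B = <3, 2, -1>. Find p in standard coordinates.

<-14, -8, -1>

The coordinates say p = 3g1 + 2g2 - g3; adding the scaled basis vectors gives <-14, -8, -1>.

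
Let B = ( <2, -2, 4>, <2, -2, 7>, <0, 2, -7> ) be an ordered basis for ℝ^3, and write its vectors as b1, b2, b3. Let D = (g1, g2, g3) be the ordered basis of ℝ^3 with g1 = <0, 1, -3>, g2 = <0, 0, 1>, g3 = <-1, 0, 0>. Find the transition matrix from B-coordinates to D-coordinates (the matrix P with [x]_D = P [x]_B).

[[-2, -2, 2], [-2, 1, -1], [-2, -2, 0]]

Column j of P is [bj]_D, since P maps B-coordinates to D-coordinates.
Expressing b1 in D: b1 = -2g1 - 2g2 - 2g3, so column 1 of P is <-2, -2, -2>.
Doing the same for each bj gives P = [[-2, -2, 2], [-2, 1, -1], [-2, -2, 0]].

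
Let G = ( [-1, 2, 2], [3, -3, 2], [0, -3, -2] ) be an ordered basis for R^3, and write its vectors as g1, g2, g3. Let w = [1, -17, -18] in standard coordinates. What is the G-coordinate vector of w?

Write w = c_1 g1 + ... + c_3 g3 and solve for the c_i.
Gaussian elimination on [M | w] yields c = (-4, -1, 4).
Check: -4g1 - g2 + 4g3 = [1, -17, -18].

[-4, -1, 4]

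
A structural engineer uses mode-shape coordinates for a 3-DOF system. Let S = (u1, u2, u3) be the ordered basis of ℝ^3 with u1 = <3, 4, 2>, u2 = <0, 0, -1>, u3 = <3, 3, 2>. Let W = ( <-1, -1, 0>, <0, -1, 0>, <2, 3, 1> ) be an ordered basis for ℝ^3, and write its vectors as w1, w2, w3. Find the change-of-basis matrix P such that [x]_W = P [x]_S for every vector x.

Take x = uj: its S-coordinates are the j-th standard unit vector, so P e_j — column j of P — equals [uj]_W.
u1 = w1 + w2 + 2w3, giving column 1 = <1, 1, 2>; repeating for each j gives P = [[1, -2, 1], [1, -1, 2], [2, -1, 2]].

[[1, -2, 1], [1, -1, 2], [2, -1, 2]]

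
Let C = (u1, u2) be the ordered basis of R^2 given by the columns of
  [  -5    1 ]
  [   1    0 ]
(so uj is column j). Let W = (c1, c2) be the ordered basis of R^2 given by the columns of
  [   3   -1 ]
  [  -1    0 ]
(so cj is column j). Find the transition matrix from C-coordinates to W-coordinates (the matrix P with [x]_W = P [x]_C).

Take x = uj: its C-coordinates are the j-th standard unit vector, so P e_j — column j of P — equals [uj]_W.
u1 = -c1 + 2c2, giving column 1 = [-1, 2]; repeating for each j gives P = [[-1, 0], [2, -1]].

[[-1, 0], [2, -1]]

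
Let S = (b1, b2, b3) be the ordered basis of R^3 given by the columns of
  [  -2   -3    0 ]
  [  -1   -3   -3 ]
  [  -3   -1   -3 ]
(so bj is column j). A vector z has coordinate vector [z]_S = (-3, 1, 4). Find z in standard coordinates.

The coordinates say z = -3b1 + b2 + 4b3; adding the scaled basis vectors gives (3, -12, -4).

(3, -12, -4)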